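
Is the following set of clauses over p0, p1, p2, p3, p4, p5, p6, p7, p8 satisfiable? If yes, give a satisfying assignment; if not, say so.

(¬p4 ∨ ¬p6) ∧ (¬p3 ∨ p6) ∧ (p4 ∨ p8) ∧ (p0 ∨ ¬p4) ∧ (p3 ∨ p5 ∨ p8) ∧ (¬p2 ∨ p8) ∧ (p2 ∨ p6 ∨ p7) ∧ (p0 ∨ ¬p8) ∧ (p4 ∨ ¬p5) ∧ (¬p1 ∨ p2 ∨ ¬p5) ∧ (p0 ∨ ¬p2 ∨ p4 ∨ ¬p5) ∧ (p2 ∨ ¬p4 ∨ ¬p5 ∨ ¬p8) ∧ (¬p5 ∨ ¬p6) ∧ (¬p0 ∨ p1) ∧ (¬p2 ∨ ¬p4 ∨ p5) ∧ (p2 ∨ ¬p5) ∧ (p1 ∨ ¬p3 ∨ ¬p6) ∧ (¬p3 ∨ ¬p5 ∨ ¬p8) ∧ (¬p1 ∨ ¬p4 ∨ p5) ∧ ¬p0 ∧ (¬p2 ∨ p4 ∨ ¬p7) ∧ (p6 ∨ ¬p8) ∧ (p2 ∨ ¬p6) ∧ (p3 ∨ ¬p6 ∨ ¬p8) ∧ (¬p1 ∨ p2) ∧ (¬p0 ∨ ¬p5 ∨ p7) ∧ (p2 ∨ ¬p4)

UNSATISFIABLE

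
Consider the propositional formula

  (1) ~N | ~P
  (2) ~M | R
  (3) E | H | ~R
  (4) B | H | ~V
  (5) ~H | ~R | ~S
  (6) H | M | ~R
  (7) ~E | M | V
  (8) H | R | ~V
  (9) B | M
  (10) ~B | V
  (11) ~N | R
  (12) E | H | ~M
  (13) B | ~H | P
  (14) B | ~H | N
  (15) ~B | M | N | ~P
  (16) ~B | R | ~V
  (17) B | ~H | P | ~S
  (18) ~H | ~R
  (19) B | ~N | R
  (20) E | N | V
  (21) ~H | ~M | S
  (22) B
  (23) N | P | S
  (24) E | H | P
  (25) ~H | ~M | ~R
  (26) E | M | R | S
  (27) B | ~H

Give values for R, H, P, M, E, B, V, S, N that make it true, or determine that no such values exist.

R = True, H = False, P = True, M = True, E = True, B = True, V = True, S = False, N = False

Unit clause (B) forces B = True.
In (~B | V) only V is left, so V = True.
In (~B | R | ~V) only R is left, so R = True.
In (~H | ~R) only ~H is left, so H = False.
In (E | H | ~R) only E is left, so E = True.
In (H | M | ~R) only M is left, so M = True.
Set P = True.
  then (~N | ~P) forces N = False.
Set S = False.
All clauses satisfied.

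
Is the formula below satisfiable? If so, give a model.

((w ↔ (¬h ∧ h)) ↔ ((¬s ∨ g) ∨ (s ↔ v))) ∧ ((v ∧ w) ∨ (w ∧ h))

h = True, s = True, v = False, g = False, w = True

  (w ↔ (¬h ∧ h)) ↔ ((¬s ∨ g) ∨ (s ↔ v)) = True
    w ↔ (¬h ∧ h) = False
      ¬h ∧ h = False
        ¬h = False
    (¬s ∨ g) ∨ (s ↔ v) = False
      ¬s ∨ g = False
        ¬s = False
      s ↔ v = False
  (v ∧ w) ∨ (w ∧ h) = True
    v ∧ w = False
    w ∧ h = True
Both conjuncts True, so the formula holds.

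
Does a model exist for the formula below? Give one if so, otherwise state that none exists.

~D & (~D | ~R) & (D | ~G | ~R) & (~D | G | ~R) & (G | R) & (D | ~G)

Unit clause (~D) forces D = False.
In (D | ~G) only ~G is left, so G = False.
In (G | R) only R is left, so R = True.
Check each clause:
  (~D): ~D holds.
  (~D | ~R): ~D holds.
  (D | ~G | ~R): ~G holds.
  (~D | G | ~R): ~D holds.
  (G | R): R holds.
  (D | ~G): ~G holds.
All clauses satisfied.

D = False, G = False, R = True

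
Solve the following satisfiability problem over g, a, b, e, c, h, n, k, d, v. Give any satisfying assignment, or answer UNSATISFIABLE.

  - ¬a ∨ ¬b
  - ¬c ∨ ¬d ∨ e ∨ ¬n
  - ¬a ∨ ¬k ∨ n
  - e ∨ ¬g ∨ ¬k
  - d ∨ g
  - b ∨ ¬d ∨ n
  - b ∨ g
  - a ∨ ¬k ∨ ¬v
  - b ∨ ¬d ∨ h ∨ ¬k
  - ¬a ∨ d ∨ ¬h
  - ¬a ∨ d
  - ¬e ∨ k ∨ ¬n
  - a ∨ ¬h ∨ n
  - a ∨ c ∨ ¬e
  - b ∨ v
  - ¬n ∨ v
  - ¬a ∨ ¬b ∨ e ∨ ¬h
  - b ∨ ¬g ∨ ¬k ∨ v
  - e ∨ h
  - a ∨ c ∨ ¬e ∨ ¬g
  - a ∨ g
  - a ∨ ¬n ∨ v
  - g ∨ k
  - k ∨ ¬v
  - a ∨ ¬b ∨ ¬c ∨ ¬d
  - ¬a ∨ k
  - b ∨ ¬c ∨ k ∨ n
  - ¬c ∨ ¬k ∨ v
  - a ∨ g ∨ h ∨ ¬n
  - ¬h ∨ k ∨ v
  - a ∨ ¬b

Set g = True.
Set a = True.
  then (¬a ∨ ¬b) forces b = False.
  then (¬a ∨ d) forces d = True.
  then (b ∨ v) forces v = True.
  then (k ∨ ¬v) forces k = True.
  then (¬a ∨ ¬k ∨ n) forces n = True.
  then (e ∨ ¬g ∨ ¬k) forces e = True.
  then (b ∨ ¬d ∨ h ∨ ¬k) forces h = True.
Set c = False.
All clauses satisfied.

g: True, a: True, b: False, e: True, c: False, h: True, n: True, k: True, d: True, v: True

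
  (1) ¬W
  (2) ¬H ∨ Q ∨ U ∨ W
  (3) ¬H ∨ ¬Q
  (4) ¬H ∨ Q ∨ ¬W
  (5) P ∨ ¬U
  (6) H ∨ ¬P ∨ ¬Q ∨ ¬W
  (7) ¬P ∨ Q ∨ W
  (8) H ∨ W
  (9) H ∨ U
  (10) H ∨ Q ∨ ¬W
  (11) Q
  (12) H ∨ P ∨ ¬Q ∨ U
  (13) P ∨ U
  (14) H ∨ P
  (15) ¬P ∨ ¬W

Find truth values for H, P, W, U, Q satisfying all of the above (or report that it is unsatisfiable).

Case W = True:
  Clause (¬W) is falsified — contradiction.
Case W = False:
  (H ∨ W) forces H = True.
  (¬H ∨ ¬Q) forces Q = False.
  Clause (Q) is falsified — contradiction.
Both cases fail, so the formula is unsatisfiable.

Unsatisfiable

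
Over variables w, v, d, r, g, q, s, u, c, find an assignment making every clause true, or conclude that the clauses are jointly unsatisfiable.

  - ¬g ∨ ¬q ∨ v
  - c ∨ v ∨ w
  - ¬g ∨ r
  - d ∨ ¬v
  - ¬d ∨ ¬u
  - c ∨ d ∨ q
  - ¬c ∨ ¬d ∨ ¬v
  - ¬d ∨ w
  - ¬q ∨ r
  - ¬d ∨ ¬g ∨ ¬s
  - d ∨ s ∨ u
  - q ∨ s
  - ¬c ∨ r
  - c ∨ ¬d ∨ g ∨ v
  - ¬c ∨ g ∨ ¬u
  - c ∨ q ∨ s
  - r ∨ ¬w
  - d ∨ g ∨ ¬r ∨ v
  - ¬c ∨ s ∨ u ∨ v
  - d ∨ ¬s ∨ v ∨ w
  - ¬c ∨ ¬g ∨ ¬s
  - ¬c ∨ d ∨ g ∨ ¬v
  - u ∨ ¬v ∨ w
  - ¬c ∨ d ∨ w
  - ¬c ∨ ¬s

w: True; v: True; d: True; r: True; g: True; q: True; s: False; u: False; c: False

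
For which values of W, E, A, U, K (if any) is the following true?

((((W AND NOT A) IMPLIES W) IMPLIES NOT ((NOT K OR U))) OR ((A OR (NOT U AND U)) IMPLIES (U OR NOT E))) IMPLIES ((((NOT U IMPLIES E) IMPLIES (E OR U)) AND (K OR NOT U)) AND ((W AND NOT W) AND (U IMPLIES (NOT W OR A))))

W = False, E = True, A = True, U = False, K = False

  ((((W AND NOT A) IMPLIES W) IMPLIES NOT ((NOT K OR U))) OR ((A OR (NOT U AND U)) IMPLIES (U OR NOT E))) IMPLIES ((((NOT U IMPLIES E) IMPLIES (E OR U)) AND (K OR NOT U)) AND ((W AND NOT W) AND (U IMPLIES (NOT W OR A)))) = True
    (((W AND NOT A) IMPLIES W) IMPLIES NOT ((NOT K OR U))) OR ((A OR (NOT U AND U)) IMPLIES (U OR NOT E)) = False
      ((W AND NOT A) IMPLIES W) IMPLIES NOT ((NOT K OR U)) = False
        (W AND NOT A) IMPLIES W = True
          W AND NOT A = False
            NOT A = False
        NOT ((NOT K OR U)) = False
          NOT K OR U = True
            NOT K = True
      (A OR (NOT U AND U)) IMPLIES (U OR NOT E) = False
        A OR (NOT U AND U) = True
          NOT U AND U = False
            NOT U = True
        U OR NOT E = False
          NOT E = False
    (((NOT U IMPLIES E) IMPLIES (E OR U)) AND (K OR NOT U)) AND ((W AND NOT W) AND (U IMPLIES (NOT W OR A))) = False
      ((NOT U IMPLIES E) IMPLIES (E OR U)) AND (K OR NOT U) = True
        (NOT U IMPLIES E) IMPLIES (E OR U) = True
          NOT U IMPLIES E = True
            NOT U = True
          E OR U = True
        K OR NOT U = True
          NOT U = True
      (W AND NOT W) AND (U IMPLIES (NOT W OR A)) = False
        W AND NOT W = False
          NOT W = True
        U IMPLIES (NOT W OR A) = True
          NOT W OR A = True
            NOT W = True
The formula evaluates to True.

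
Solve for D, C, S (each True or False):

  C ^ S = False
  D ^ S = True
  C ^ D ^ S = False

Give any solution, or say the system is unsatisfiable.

D = False, C = True, S = True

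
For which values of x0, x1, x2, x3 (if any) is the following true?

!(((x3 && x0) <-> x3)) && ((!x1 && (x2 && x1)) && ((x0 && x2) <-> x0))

No satisfying assignment exists.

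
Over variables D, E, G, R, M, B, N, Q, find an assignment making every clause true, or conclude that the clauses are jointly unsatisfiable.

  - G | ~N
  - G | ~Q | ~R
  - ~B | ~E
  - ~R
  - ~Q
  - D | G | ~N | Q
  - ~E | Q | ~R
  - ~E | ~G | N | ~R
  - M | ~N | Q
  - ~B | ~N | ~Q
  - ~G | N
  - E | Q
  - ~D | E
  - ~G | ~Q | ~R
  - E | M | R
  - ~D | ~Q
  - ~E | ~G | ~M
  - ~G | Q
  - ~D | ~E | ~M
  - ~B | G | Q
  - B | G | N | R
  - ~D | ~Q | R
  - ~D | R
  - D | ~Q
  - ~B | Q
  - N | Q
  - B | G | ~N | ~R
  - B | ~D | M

Case G = True:
  (~R) forces R = False.
  (~Q) forces Q = False.
  Clause (~G | Q) is falsified — contradiction.
Case G = False:
  (G | ~N) forces N = False.
  (~R) forces R = False.
  (~Q) forces Q = False.
  Clause (N | Q) is falsified — contradiction.
Both cases fail, so the formula is unsatisfiable.

UNSATISFIABLE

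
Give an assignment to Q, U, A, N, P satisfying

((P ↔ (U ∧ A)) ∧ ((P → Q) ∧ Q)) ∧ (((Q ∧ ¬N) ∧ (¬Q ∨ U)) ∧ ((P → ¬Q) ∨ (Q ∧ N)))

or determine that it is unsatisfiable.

Q = True, U = True, A = False, N = False, P = False

  (P ↔ (U ∧ A)) ∧ ((P → Q) ∧ Q) = True
    P ↔ (U ∧ A) = True
      U ∧ A = False
    (P → Q) ∧ Q = True
      P → Q = True
  ((Q ∧ ¬N) ∧ (¬Q ∨ U)) ∧ ((P → ¬Q) ∨ (Q ∧ N)) = True
    (Q ∧ ¬N) ∧ (¬Q ∨ U) = True
      Q ∧ ¬N = True
        ¬N = True
      ¬Q ∨ U = True
        ¬Q = False
    (P → ¬Q) ∨ (Q ∧ N) = True
      P → ¬Q = True
        ¬Q = False
      Q ∧ N = False
Both conjuncts True, so the formula holds.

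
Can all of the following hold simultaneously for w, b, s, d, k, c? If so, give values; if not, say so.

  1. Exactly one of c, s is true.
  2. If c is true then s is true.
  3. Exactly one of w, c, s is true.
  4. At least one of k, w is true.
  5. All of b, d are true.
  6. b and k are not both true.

The formula is unsatisfiable.

Case w = True:
  (3) with w=T forces c = False.
  (1) with c=F forces s = True.
  Constraint (3) is violated (w=T, s=T) — contradiction.
Case w = False:
  (4) with w=F forces k = True.
  (5) forces b = True.
  Constraint (6) is violated (b=T, k=T) — contradiction.
Both cases fail — unsatisfiable.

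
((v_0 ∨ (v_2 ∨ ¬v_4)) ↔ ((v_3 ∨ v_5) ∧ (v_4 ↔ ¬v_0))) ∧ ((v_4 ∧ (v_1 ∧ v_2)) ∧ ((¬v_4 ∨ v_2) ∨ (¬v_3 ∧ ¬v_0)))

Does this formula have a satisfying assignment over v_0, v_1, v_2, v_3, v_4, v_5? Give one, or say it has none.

v_0=F, v_1=T, v_2=T, v_3=T, v_4=T, v_5=F

  (v_0 ∨ (v_2 ∨ ¬v_4)) ↔ ((v_3 ∨ v_5) ∧ (v_4 ↔ ¬v_0)) = True
    v_0 ∨ (v_2 ∨ ¬v_4) = True
      v_2 ∨ ¬v_4 = True
        ¬v_4 = False
    (v_3 ∨ v_5) ∧ (v_4 ↔ ¬v_0) = True
      v_3 ∨ v_5 = True
      v_4 ↔ ¬v_0 = True
        ¬v_0 = True
  (v_4 ∧ (v_1 ∧ v_2)) ∧ ((¬v_4 ∨ v_2) ∨ (¬v_3 ∧ ¬v_0)) = True
    v_4 ∧ (v_1 ∧ v_2) = True
      v_1 ∧ v_2 = True
    (¬v_4 ∨ v_2) ∨ (¬v_3 ∧ ¬v_0) = True
      ¬v_4 ∨ v_2 = True
        ¬v_4 = False
      ¬v_3 ∧ ¬v_0 = False
        ¬v_3 = False
        ¬v_0 = True
Both conjuncts True, so the formula holds.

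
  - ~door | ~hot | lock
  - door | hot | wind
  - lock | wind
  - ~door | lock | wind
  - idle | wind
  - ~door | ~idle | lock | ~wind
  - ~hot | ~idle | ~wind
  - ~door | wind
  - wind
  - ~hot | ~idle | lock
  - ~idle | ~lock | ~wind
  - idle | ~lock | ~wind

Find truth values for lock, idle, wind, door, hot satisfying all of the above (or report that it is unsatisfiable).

Unit clause (wind) forces wind = True.
Set lock = False.
Set idle = False.
Set door = True.
  then (~door | ~hot | lock) forces hot = False.
All clauses satisfied.

lock=F; idle=F; wind=T; door=T; hot=F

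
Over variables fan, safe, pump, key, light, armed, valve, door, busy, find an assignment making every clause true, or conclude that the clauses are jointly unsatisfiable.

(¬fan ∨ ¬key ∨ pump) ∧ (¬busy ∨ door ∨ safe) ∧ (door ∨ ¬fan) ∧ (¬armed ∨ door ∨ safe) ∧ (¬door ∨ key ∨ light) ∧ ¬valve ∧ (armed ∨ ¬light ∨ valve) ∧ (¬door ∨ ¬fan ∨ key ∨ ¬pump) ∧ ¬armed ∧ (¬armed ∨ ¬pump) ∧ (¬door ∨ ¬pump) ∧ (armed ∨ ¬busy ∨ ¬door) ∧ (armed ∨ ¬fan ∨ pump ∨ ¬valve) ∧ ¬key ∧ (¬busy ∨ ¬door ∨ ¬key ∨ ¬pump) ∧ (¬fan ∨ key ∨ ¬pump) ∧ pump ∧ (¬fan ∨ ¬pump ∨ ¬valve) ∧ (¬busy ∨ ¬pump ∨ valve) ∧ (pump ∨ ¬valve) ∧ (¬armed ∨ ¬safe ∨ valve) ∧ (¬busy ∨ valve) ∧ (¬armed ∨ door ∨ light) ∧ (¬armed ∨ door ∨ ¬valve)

fan = False; safe = True; pump = True; key = False; light = False; armed = False; valve = False; door = False; busy = False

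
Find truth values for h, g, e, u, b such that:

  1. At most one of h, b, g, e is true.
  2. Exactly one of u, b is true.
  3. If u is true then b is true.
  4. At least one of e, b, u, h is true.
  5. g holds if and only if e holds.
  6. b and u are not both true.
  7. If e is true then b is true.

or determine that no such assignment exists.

h = False, g = False, e = False, u = False, b = True

  (1) {h, b, g, e}: 1 true — at most one ✓
  (2) {u, b}: 1 true — exactly one ✓
  (3) u=F ⇒ b: vacuous ✓
  (4) {e, b, u, h}: 1 true — at least one ✓
  (5) g=F, e=F — same ✓
  (6) b=T, u=F — not both ✓
  (7) e=F ⇒ b: vacuous ✓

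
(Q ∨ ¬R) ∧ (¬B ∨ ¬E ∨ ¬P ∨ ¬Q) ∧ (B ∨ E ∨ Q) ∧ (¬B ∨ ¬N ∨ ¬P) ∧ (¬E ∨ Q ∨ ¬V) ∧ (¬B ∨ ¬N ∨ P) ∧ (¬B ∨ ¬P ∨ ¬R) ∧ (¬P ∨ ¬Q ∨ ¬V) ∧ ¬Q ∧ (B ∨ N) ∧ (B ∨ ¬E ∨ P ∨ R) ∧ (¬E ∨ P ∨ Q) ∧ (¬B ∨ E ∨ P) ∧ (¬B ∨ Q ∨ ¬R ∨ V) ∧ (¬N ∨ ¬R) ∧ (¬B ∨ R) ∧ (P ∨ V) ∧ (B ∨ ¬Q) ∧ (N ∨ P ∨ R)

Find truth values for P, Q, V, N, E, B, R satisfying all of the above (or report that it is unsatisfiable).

P=T, Q=F, V=F, N=T, E=T, B=F, R=F

Unit clause (¬Q) forces Q = False.
In (Q ∨ ¬R) only ¬R is left, so R = False.
In (¬B ∨ R) only ¬B is left, so B = False.
In (B ∨ E ∨ Q) only E is left, so E = True.
In (¬E ∨ Q ∨ ¬V) only ¬V is left, so V = False.
In (B ∨ N) only N is left, so N = True.
In (B ∨ ¬E ∨ P ∨ R) only P is left, so P = True.
All clauses satisfied.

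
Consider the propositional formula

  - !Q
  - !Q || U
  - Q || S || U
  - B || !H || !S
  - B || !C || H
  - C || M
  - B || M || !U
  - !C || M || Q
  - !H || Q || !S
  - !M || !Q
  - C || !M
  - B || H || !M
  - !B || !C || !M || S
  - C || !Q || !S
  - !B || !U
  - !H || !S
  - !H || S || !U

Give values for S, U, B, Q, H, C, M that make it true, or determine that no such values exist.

Unit clause (!Q) forces Q = False.
Set S = True.
  then (!H || Q || !S) forces H = False.
Try U = True:
  (!B || !U) forces B = False.
  (B || !C || H) forces C = False.
  (C || M) forces M = True.
  clause (C || !M) is falsified — backtrack.
So U = False.
Set B = True.
Try C = False:
  (C || M) forces M = True.
  clause (C || !M) is falsified — backtrack.
So C = True.
  then (!C || M || Q) forces M = True.
All clauses satisfied.

S: True, U: False, B: True, Q: False, H: False, C: True, M: True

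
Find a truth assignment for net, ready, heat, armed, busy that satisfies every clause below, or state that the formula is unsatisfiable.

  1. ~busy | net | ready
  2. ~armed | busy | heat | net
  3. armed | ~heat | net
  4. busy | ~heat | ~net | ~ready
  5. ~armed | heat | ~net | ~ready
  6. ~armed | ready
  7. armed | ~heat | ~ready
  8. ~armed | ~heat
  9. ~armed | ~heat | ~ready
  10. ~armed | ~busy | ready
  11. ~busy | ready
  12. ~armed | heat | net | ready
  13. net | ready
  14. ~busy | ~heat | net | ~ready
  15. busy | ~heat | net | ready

Set net = False.
  then (net | ready) forces ready = True.
Try heat = True:
  (armed | ~heat | net) forces armed = True.
  clause (~armed | ~heat) is falsified — backtrack.
So heat = False.
Set armed = False.
Set busy = True.
All clauses satisfied.

net=F, ready=T, heat=F, armed=F, busy=T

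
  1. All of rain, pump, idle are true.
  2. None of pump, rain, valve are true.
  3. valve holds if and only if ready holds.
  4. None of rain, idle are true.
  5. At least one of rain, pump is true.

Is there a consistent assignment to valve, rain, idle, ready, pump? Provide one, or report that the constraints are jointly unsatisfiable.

UNSATISFIABLE

Case rain = True:
  Constraint (2) is violated (rain=T) — contradiction.
Case rain = False:
  Constraint (1) is violated (rain=F) — contradiction.
Both cases fail — unsatisfiable.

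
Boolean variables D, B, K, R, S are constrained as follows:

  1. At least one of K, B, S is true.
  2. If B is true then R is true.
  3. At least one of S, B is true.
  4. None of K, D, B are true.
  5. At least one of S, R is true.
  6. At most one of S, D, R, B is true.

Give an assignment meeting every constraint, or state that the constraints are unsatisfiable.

D: False; B: False; K: False; R: False; S: True

  (1) {K, B, S}: 1 true — at least one ✓
  (2) B=F ⇒ R: vacuous ✓
  (3) {S, B}: 1 true — at least one ✓
  (4) {K, D, B}: 0 true — none ✓
  (5) {S, R}: 1 true — at least one ✓
  (6) {S, D, R, B}: 1 true — at most one ✓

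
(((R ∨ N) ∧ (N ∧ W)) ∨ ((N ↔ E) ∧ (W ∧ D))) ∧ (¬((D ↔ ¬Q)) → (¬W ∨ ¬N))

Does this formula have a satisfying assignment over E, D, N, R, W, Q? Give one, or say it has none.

E = True, D = True, N = True, R = False, W = True, Q = False

  ((R ∨ N) ∧ (N ∧ W)) ∨ ((N ↔ E) ∧ (W ∧ D)) = True
    (R ∨ N) ∧ (N ∧ W) = True
      R ∨ N = True
      N ∧ W = True
    (N ↔ E) ∧ (W ∧ D) = True
      N ↔ E = True
      W ∧ D = True
  ¬((D ↔ ¬Q)) → (¬W ∨ ¬N) = True
    ¬((D ↔ ¬Q)) = False
      D ↔ ¬Q = True
        ¬Q = True
    ¬W ∨ ¬N = False
      ¬W = False
      ¬N = False
Both conjuncts True, so the formula holds.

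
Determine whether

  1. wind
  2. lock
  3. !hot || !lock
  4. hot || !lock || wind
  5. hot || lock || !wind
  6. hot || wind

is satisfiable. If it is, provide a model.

hot=F; lock=T; wind=T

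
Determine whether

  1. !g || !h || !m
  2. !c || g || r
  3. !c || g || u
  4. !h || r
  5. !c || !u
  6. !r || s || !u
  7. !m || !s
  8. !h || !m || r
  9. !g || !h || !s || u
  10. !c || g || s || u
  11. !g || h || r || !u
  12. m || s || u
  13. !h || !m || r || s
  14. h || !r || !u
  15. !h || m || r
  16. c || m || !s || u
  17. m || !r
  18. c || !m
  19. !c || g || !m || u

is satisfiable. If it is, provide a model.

Set u = False.
Try c = False:
  (c || !m) forces m = False.
  (m || s || u) forces s = True.
  clause (c || m || !s || u) is falsified — backtrack.
So c = True.
  then (!c || g || u) forces g = True.
Set r = True.
  then (m || !r) forces m = True.
  then (!g || !h || !m) forces h = False.
  then (!m || !s) forces s = False.
All clauses satisfied.

u = False, c = True, r = True, g = True, s = False, h = False, m = True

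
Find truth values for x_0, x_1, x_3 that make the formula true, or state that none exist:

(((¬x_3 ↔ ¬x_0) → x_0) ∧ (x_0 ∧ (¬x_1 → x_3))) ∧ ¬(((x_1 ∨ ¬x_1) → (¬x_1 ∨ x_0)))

Case x_0 = True: the conjunct ¬(((x_1 ∨ ¬x_1) → (¬x_1 ∨ x_0))) becomes ¬(((x_1 ∨ ¬x_1) → True)) = False.
Case x_0 = False: the conjunct x_0 is False.
Both cases fail — unsatisfiable.

Unsatisfiable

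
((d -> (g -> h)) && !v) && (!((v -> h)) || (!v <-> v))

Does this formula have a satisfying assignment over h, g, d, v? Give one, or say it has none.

Case v = True: the conjunct !v is False.
Case v = False: the conjunct !((v -> h)) || (!v <-> v) becomes !True || (True <-> False) = False.
Both cases fail — unsatisfiable.

No satisfying assignment exists.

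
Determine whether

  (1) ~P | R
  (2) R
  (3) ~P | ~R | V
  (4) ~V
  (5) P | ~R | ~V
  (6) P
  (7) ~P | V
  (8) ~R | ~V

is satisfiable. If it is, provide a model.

Case R = True:
  (~V) forces V = False.
  (~P | ~R | V) forces P = False.
  Clause (P) is falsified — contradiction.
Case R = False:
  Clause (R) is falsified — contradiction.
Both cases fail, so the formula is unsatisfiable.

Unsatisfiable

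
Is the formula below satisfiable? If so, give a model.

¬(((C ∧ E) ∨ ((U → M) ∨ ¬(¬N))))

C: False, M: False, E: False, N: False, U: True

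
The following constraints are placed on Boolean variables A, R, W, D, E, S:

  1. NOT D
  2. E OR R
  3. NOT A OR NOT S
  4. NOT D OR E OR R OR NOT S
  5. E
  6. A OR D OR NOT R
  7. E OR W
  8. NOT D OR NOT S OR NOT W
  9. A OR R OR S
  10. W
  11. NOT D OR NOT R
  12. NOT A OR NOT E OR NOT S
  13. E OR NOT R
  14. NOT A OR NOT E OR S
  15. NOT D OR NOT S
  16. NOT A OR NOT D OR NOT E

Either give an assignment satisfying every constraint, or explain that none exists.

A=F, R=F, W=T, D=F, E=T, S=T

Unit clause (NOT D) forces D = False.
Unit clause (E) forces E = True.
Unit clause (W) forces W = True.
Set A = False.
  then (A OR D OR NOT R) forces R = False.
  then (A OR R OR S) forces S = True.
All clauses satisfied.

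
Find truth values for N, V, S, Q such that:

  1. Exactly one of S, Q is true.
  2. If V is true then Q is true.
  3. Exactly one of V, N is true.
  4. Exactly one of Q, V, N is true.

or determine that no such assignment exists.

N = True; V = False; S = True; Q = False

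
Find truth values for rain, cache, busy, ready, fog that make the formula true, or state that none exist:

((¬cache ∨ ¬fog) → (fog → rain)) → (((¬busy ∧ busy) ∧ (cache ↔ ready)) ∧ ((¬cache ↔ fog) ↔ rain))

rain = False, cache = False, busy = False, ready = False, fog = True

  ((¬cache ∨ ¬fog) → (fog → rain)) → (((¬busy ∧ busy) ∧ (cache ↔ ready)) ∧ ((¬cache ↔ fog) ↔ rain)) = True
    (¬cache ∨ ¬fog) → (fog → rain) = False
      ¬cache ∨ ¬fog = True
        ¬cache = True
        ¬fog = False
      fog → rain = False
    ((¬busy ∧ busy) ∧ (cache ↔ ready)) ∧ ((¬cache ↔ fog) ↔ rain) = False
      (¬busy ∧ busy) ∧ (cache ↔ ready) = False
        ¬busy ∧ busy = False
          ¬busy = True
        cache ↔ ready = True
      (¬cache ↔ fog) ↔ rain = False
        ¬cache ↔ fog = True
          ¬cache = True
The formula evaluates to True.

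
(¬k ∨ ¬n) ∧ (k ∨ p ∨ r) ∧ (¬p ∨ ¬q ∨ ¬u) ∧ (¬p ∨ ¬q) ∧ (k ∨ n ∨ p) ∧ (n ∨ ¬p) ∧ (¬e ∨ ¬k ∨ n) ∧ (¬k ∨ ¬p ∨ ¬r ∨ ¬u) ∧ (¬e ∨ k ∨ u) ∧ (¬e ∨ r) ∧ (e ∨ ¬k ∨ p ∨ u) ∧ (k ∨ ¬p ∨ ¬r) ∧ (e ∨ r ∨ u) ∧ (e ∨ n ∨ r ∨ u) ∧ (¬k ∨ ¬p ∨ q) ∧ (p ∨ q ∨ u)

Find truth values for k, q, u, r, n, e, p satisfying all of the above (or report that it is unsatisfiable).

Set k = False.
Set q = True.
  then (¬p ∨ ¬q) forces p = False.
  then (k ∨ n ∨ p) forces n = True.
  then (k ∨ p ∨ r) forces r = True.
Set u = True.
Set e = False.
All clauses satisfied.

k = False; q = True; u = True; r = True; n = True; e = False; p = False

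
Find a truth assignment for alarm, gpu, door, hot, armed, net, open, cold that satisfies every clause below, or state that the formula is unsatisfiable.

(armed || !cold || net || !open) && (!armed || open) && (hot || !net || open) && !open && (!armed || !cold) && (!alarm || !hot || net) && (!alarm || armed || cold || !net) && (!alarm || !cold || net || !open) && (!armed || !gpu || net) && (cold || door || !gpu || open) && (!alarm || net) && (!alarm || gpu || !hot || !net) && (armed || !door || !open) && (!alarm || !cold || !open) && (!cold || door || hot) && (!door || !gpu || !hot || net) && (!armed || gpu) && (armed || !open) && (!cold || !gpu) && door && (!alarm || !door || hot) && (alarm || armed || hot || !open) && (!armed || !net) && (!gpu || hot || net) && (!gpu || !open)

Unit clause (!open) forces open = False.
Unit clause (door) forces door = True.
In (!armed || open) only !armed is left, so armed = False.
Try alarm = True:
  (!alarm || net) forces net = True.
  (hot || !net || open) forces hot = True.
  (!alarm || armed || cold || !net) forces cold = True.
  (!alarm || gpu || !hot || !net) forces gpu = True.
  clause (!cold || !gpu) is falsified — backtrack.
So alarm = False.
Set gpu = False.
Set hot = False.
  then (hot || !net || open) forces net = False.
Set cold = True.
All clauses satisfied.

alarm: False, gpu: False, door: True, hot: False, armed: False, net: False, open: False, cold: True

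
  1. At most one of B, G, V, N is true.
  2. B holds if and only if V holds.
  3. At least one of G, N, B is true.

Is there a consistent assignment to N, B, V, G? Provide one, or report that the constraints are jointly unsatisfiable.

N: False, B: False, V: False, G: True

  (1) {B, G, V, N}: 1 true — at most one ✓
  (2) B=F, V=F — same ✓
  (3) {G, N, B}: 1 true — at least one ✓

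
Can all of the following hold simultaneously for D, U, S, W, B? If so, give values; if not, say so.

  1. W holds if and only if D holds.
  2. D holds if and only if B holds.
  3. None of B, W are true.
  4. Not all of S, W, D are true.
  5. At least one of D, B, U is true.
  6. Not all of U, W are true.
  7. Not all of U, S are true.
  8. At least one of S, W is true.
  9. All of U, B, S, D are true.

Case B = True:
  Constraint (3) is violated (B=T) — contradiction.
Case B = False:
  Constraint (9) is violated (B=F) — contradiction.
Both cases fail — unsatisfiable.

No satisfying assignment exists.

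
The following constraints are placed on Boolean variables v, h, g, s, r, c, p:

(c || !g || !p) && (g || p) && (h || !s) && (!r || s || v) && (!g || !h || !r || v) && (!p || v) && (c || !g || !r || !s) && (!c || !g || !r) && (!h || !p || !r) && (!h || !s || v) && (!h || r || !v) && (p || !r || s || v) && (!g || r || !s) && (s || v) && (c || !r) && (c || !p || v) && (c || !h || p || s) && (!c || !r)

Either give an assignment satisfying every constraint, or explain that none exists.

Set v = True.
Try h = True:
  (!h || r || !v) forces r = True.
  (!h || !p || !r) forces p = False.
  (g || p) forces g = True.
  (!c || !g || !r) forces c = False.
  clause (c || !r) is falsified — backtrack.
So h = False.
  then (h || !s) forces s = False.
Set g = True.
Set r = False.
Set c = True.
Set p = True.
All clauses satisfied.

v: True; h: False; g: True; s: False; r: False; c: True; p: True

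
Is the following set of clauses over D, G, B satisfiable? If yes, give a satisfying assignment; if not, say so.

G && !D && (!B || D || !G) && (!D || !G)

D: False, G: True, B: False

Unit clause (G) forces G = True.
Unit clause (!D) forces D = False.
In (!B || D || !G) only !B is left, so B = False.
All clauses satisfied.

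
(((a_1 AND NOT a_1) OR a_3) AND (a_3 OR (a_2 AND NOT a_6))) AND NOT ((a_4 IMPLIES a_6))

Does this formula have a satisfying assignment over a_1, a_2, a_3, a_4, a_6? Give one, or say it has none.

a_1=F, a_2=F, a_3=T, a_4=T, a_6=F

  ((a_1 AND NOT a_1) OR a_3) AND (a_3 OR (a_2 AND NOT a_6)) = True
    (a_1 AND NOT a_1) OR a_3 = True
      a_1 AND NOT a_1 = False
        NOT a_1 = True
    a_3 OR (a_2 AND NOT a_6) = True
      a_2 AND NOT a_6 = False
        NOT a_6 = True
  NOT ((a_4 IMPLIES a_6)) = True
    a_4 IMPLIES a_6 = False
Both conjuncts True, so the formula holds.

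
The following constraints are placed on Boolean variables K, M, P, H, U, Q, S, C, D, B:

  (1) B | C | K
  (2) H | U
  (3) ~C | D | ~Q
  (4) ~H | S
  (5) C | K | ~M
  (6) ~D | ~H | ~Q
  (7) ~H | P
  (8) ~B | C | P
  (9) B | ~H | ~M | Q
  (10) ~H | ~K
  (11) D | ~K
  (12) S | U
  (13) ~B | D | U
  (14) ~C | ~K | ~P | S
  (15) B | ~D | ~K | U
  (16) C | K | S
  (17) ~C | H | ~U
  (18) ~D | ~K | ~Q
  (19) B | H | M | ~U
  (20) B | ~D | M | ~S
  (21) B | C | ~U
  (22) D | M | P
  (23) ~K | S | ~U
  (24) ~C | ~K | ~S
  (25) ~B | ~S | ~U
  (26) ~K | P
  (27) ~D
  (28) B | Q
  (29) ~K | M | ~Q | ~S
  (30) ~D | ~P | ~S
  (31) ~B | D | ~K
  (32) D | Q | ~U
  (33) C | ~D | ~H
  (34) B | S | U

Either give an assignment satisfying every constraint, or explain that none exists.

UNSATISFIABLE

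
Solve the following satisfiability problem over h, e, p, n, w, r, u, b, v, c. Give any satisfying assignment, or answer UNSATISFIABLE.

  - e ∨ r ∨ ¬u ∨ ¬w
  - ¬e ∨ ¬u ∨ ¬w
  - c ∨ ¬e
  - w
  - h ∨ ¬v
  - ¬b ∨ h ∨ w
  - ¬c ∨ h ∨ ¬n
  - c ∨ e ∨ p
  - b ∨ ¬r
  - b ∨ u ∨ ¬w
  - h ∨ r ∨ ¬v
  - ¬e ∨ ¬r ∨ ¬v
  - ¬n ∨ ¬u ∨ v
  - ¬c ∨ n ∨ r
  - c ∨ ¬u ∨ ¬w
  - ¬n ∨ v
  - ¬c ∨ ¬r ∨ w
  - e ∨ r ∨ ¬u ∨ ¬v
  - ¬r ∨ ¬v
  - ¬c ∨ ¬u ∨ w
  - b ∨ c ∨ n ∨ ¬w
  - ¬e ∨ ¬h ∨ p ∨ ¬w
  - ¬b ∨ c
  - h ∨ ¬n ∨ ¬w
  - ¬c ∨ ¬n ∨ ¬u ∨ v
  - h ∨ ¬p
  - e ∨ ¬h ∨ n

Unit clause (w) forces w = True.
Set h = True.
Set e = False.
  then (e ∨ ¬h ∨ n) forces n = True.
  then (¬n ∨ v) forces v = True.
  then (¬r ∨ ¬v) forces r = False.
  then (e ∨ r ∨ ¬u ∨ ¬w) forces u = False.
  then (b ∨ u ∨ ¬w) forces b = True.
  then (¬b ∨ c) forces c = True.
Set p = False.
All clauses satisfied.

h = True; e = False; p = False; n = True; w = True; r = False; u = False; b = True; v = True; c = True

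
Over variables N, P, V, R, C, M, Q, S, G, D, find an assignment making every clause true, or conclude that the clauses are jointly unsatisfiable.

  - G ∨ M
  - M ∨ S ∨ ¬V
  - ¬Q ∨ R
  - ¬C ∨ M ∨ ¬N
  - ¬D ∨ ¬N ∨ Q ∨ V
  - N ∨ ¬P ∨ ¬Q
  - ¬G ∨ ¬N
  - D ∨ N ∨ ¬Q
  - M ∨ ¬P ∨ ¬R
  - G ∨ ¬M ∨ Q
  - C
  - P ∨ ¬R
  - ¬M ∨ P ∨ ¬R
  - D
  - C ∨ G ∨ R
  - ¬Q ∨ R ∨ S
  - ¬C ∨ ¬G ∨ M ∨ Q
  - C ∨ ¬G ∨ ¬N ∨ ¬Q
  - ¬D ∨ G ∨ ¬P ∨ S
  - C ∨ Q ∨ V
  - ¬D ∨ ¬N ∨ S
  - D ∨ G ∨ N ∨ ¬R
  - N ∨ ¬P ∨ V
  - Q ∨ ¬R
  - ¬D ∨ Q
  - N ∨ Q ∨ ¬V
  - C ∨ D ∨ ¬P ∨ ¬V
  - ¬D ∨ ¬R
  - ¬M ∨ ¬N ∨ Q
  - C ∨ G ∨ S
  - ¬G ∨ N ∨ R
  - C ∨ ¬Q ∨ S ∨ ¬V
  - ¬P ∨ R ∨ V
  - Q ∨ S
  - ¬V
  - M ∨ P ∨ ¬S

The formula is unsatisfiable.

Case C = True:
  (D) forces D = True.
  (¬D ∨ Q) forces Q = True.
  (¬Q ∨ R) forces R = True.
  Clause (¬D ∨ ¬R) is falsified — contradiction.
Case C = False:
  Clause (C) is falsified — contradiction.
Both cases fail, so the formula is unsatisfiable.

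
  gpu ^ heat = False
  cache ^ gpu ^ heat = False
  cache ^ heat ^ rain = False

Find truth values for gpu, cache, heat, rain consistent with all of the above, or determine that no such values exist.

gpu: False, cache: False, heat: False, rain: False

gpu ^ heat = F ^ F = False ✓
cache ^ gpu ^ heat = F ^ F ^ F = False ✓
cache ^ heat ^ rain = F ^ F ^ F = False ✓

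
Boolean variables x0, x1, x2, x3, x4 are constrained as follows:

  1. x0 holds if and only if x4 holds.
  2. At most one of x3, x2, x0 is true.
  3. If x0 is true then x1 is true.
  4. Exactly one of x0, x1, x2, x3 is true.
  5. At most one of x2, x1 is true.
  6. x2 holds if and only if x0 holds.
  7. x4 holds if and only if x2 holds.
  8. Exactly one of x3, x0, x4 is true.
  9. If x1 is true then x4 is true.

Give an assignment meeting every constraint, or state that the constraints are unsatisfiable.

x0: False, x1: False, x2: False, x3: True, x4: False

  (1) x0=F, x4=F — same ✓
  (2) {x3, x2, x0}: 1 true — at most one ✓
  (3) x0=F ⇒ x1: vacuous ✓
  (4) {x0, x1, x2, x3}: 1 true — exactly one ✓
  (5) {x2, x1}: 0 true — at most one ✓
  (6) x2=F, x0=F — same ✓
  (7) x4=F, x2=F — same ✓
  (8) {x3, x0, x4}: 1 true — exactly one ✓
  (9) x1=F ⇒ x4: vacuous ✓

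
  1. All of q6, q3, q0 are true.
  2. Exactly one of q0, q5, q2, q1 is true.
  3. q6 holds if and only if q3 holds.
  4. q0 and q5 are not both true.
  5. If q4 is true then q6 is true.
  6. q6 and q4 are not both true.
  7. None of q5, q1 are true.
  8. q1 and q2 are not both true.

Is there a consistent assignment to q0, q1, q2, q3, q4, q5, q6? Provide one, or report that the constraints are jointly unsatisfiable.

q0 = True; q1 = False; q2 = False; q3 = True; q4 = False; q5 = False; q6 = True

  (1) {q6, q3, q0}: all 3 true ✓
  (2) {q0, q5, q2, q1}: 1 true — exactly one ✓
  (3) q6=T, q3=T — same ✓
  (4) q0=T, q5=F — not both ✓
  (5) q4=F ⇒ q6: vacuous ✓
  (6) q6=T, q4=F — not both ✓
  (7) {q5, q1}: 0 true — none ✓
  (8) q1=F, q2=F — not both ✓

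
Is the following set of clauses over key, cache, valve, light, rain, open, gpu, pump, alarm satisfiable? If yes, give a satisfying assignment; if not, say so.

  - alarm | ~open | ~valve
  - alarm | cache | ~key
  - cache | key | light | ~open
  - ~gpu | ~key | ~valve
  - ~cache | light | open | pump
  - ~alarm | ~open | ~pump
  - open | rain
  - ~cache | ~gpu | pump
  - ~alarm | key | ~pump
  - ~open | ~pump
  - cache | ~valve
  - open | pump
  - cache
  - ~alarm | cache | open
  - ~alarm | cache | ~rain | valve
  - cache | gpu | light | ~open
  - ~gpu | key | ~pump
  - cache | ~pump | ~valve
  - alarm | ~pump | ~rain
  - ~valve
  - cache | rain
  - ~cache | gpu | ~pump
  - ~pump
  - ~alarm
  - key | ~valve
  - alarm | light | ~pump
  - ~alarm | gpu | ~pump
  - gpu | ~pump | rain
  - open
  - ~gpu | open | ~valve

Unit clause (cache) forces cache = True.
Unit clause (~valve) forces valve = False.
Unit clause (~pump) forces pump = False.
Unit clause (~alarm) forces alarm = False.
Unit clause (open) forces open = True.
In (~cache | ~gpu | pump) only ~gpu is left, so gpu = False.
Set key = False.
Set light = False.
Set rain = False.
All clauses satisfied.

key=F; cache=T; valve=F; light=F; rain=F; open=T; gpu=F; pump=F; alarm=F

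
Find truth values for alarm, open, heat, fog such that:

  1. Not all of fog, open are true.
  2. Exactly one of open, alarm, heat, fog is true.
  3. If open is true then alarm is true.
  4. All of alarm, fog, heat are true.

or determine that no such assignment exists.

Case fog = True:
  (1) with fog=T forces open = False.
  (2) with fog=T forces alarm = False.
  Constraint (4) is violated (alarm=F) — contradiction.
Case fog = False:
  Constraint (4) is violated (fog=F) — contradiction.
Both cases fail — unsatisfiable.

Unsatisfiable — no assignment works.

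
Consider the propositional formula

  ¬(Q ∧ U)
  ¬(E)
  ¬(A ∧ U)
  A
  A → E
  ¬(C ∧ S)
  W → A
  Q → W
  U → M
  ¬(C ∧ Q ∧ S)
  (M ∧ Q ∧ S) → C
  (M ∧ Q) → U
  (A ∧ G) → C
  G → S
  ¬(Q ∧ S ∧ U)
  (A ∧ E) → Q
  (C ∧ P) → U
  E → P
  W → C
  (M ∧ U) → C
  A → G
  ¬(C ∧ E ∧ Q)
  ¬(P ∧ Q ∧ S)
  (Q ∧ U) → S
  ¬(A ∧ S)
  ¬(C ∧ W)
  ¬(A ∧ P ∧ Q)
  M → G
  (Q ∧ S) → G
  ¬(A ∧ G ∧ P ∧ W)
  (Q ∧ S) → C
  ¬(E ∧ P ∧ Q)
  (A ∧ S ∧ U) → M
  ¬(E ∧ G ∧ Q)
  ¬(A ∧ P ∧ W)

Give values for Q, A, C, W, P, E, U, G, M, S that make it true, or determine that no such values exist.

Unsatisfiable — no assignment works.

Case A = True:
  (¬A ∨ E) forces E = True.
  Clause (¬E) is falsified — contradiction.
Case A = False:
  Clause (A) is falsified — contradiction.
Both cases fail, so the formula is unsatisfiable.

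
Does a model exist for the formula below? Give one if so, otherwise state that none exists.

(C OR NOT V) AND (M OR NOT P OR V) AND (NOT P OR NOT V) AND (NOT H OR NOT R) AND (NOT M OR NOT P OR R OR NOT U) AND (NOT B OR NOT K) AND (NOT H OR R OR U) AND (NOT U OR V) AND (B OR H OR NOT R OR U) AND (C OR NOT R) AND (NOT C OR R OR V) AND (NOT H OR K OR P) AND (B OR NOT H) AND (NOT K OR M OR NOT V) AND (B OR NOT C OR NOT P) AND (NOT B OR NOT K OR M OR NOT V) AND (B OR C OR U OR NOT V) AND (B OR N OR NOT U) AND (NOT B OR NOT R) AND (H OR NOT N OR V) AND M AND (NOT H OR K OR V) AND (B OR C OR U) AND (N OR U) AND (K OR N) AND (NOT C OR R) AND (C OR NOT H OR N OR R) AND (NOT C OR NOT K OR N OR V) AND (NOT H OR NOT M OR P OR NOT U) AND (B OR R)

Unit clause (M) forces M = True.
Set C = True.
  then (NOT C OR R) forces R = True.
  then (NOT H OR NOT R) forces H = False.
  then (NOT B OR NOT R) forces B = False.
  then (B OR H OR NOT R OR U) forces U = True.
  then (B OR NOT C OR NOT P) forces P = False.
  then (B OR N OR NOT U) forces N = True.
  then (H OR NOT N OR V) forces V = True.
Set K = False.
All clauses satisfied.

C = True; M = True; R = True; V = True; H = False; K = False; B = False; N = True; P = False; U = True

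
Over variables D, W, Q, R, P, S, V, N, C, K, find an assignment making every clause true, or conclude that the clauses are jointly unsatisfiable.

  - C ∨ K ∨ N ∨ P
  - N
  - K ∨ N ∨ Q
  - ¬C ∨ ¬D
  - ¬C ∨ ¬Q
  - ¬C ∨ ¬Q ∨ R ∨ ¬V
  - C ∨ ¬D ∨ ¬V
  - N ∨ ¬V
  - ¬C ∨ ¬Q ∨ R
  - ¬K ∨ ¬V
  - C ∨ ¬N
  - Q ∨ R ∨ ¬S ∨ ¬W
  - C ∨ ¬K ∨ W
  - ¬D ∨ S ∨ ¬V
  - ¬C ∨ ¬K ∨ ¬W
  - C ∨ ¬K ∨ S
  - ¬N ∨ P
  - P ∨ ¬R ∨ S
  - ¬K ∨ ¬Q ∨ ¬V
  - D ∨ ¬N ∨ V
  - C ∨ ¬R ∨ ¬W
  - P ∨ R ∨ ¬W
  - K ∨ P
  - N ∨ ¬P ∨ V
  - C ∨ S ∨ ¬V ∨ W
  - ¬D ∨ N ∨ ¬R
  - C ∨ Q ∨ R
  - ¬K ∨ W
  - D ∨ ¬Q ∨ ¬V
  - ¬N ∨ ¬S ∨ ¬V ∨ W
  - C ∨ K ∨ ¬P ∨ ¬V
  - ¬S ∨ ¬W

D = False, W = True, Q = False, R = True, P = True, S = False, V = True, N = True, C = True, K = False

Unit clause (N) forces N = True.
In (C ∨ ¬N) only C is left, so C = True.
In (¬N ∨ P) only P is left, so P = True.
In (¬C ∨ ¬D) only ¬D is left, so D = False.
In (¬C ∨ ¬Q) only ¬Q is left, so Q = False.
In (D ∨ ¬N ∨ V) only V is left, so V = True.
In (¬K ∨ ¬V) only ¬K is left, so K = False.
Set W = True.
  then (¬S ∨ ¬W) forces S = False.
Set R = True.
All clauses satisfied.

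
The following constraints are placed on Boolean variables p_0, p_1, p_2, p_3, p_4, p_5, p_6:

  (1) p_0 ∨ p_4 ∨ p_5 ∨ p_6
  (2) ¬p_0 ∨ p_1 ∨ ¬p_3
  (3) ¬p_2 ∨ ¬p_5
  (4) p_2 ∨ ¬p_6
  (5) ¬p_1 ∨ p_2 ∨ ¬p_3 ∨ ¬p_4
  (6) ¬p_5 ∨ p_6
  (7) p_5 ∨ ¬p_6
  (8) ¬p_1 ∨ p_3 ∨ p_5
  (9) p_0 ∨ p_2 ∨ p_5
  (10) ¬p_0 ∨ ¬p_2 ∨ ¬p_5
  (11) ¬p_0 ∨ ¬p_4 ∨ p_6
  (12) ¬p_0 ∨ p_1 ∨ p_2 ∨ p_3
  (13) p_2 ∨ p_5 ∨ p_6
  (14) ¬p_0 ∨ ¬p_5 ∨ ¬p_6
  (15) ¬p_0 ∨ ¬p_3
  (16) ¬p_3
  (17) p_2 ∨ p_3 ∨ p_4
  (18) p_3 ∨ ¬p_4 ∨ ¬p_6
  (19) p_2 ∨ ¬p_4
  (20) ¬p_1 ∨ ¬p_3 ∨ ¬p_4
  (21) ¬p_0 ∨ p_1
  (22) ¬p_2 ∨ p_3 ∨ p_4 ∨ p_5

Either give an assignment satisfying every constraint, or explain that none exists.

p_0=F; p_1=F; p_2=T; p_3=F; p_4=T; p_5=F; p_6=F

Unit clause (¬p_3) forces p_3 = False.
Try p_0 = True:
  (¬p_0 ∨ p_1) forces p_1 = True.
  (¬p_1 ∨ p_3 ∨ p_5) forces p_5 = True.
  (¬p_2 ∨ ¬p_5) forces p_2 = False.
  (p_2 ∨ ¬p_6) forces p_6 = False.
  clause (¬p_5 ∨ p_6) is falsified — backtrack.
So p_0 = False.
Try p_1 = True:
  (¬p_1 ∨ p_3 ∨ p_5) forces p_5 = True.
  (¬p_2 ∨ ¬p_5) forces p_2 = False.
  (p_2 ∨ ¬p_6) forces p_6 = False.
  clause (¬p_5 ∨ p_6) is falsified — backtrack.
So p_1 = False.
Set p_2 = True.
  then (¬p_2 ∨ ¬p_5) forces p_5 = False.
  then (p_5 ∨ ¬p_6) forces p_6 = False.
  then (¬p_2 ∨ p_3 ∨ p_4 ∨ p_5) forces p_4 = True.
All clauses satisfied.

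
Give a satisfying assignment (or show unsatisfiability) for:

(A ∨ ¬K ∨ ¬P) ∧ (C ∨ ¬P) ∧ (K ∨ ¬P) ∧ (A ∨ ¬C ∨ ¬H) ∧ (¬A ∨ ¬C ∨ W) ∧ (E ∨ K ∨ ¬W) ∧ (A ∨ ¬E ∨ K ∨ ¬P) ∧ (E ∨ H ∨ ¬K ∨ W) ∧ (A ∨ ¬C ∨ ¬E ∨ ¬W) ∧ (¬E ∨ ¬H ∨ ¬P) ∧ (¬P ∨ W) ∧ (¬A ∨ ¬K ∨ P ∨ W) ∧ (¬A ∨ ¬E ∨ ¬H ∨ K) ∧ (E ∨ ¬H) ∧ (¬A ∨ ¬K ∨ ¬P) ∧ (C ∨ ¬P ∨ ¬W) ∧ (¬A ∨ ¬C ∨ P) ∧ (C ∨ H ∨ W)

Set P = False.
Set A = True.
  then (¬A ∨ ¬C ∨ P) forces C = False.
Set K = False.
Try E = False:
  (E ∨ K ∨ ¬W) forces W = False.
  (E ∨ ¬H) forces H = False.
  clause (C ∨ H ∨ W) is falsified — backtrack.
So E = True.
  then (¬A ∨ ¬E ∨ ¬H ∨ K) forces H = False.
  then (C ∨ H ∨ W) forces W = True.
All clauses satisfied.

P = False, A = True, K = False, C = False, E = True, W = True, H = False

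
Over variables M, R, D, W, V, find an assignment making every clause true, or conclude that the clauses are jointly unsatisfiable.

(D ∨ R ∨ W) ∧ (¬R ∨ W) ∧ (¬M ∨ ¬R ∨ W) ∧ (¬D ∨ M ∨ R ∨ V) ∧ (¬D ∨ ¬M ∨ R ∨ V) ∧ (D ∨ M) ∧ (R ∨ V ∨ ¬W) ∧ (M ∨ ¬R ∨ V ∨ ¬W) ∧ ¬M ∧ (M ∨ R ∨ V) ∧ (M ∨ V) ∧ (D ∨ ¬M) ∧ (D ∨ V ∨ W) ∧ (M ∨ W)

M=F, R=T, D=T, W=T, V=T

Unit clause (¬M) forces M = False.
In (M ∨ V) only V is left, so V = True.
In (M ∨ W) only W is left, so W = True.
In (D ∨ M) only D is left, so D = True.
Set R = True.
All clauses satisfied.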